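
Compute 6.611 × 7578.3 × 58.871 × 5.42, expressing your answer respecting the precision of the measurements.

1.60 × 10^7

6.611 × 7578.3 × 58.871 × 5.42 = 15985994.1681…
Multiplication/division keeps the fewest significant figures: 6.611 → 4 s.f., 7578.3 → 5 s.f., 58.871 → 5 s.f., 5.42 → 3 s.f.; limit is 3.
Rounded to 3 significant figures: 1.60 × 10^7.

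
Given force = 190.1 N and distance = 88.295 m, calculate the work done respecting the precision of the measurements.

work done = 190.1 N × 88.295 m = 16784.8795 J.
190.1 has 4 significant figures; 88.295 has 5.
Division/multiplication keeps the fewest: 4 significant figures.
Rounded: 1.678 × 10^4 J.

1.678 × 10^4 J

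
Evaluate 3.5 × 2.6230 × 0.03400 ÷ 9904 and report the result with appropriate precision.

3.2 × 10^-5

3.5 × 2.6230 × 0.03400 ÷ 9904 = 0.0000315162560582…
Multiplication/division keeps the fewest significant figures: 3.5 → 2 s.f., 2.6230 → 5 s.f., 0.03400 → 4 s.f., 9904 → 4 s.f.; limit is 2.
Rounded to 2 significant figures: 3.2 × 10^-5.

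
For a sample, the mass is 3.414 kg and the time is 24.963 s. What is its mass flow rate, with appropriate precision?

0.1368 kg/s

mass flow rate = 3.414 kg ÷ 24.963 s = 0.136762408364… kg/s.
3.414 has 4 significant figures; 24.963 has 5.
Division/multiplication keeps the fewest: 4 significant figures.
Rounded: 0.1368 kg/s.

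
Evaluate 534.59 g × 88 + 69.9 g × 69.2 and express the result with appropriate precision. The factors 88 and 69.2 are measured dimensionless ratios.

534.59 × 88 = 47043.92 → 4.7 × 10⁴ g (2 s.f., last digit at the 10^3 place).
69.9 × 69.2 = 4837.08 → 4.84 × 10³ g (3 s.f., last digit at the 10^1 place).
Sum: 51881 g; keep the coarser place, 10^3.
Result: 5.2 × 10⁴ g.

5.2 × 10⁴ g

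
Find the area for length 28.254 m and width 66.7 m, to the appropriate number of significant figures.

1.88 × 10³ m²

area = 28.254 m × 66.7 m = 1884.5418 m².
28.254 has 5 significant figures; 66.7 has 3.
Division/multiplication keeps the fewest: 3 significant figures.
Rounded: 1.88 × 10³ m².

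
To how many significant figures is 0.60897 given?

5

0.60897: leading zeros are not significant; zeros between nonzero digits are significant.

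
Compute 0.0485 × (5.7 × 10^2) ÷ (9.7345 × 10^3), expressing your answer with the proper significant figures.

0.0485 × (5.7 × 10^2) ÷ (9.7345 × 10^3) = 0.00283989932714…
Multiplication/division keeps the fewest significant figures: 0.0485 → 3 s.f., 5.7 × 10^2 → 2 s.f., 9.7345 × 10^3 → 5 s.f.; limit is 2.
Rounded to 2 significant figures: 0.0028.

0.0028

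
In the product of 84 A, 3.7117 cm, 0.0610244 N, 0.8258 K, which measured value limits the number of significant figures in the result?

84 A → 2 s.f.; 3.7117 cm → 5 s.f.; 0.0610244 N → 6 s.f.; 0.8258 K → 4 s.f.
The fewest is 2 significant figures, from 84 A.

84 A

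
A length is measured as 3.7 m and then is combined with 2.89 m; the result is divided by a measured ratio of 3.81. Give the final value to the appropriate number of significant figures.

3.7 m + 2.89 m = 6.59 m; the sum is limited to 1 decimal place (2 s.f.).
Carrying full precision, 6.59 ÷ 3.81 = 1.72965879265… m; 3.81 has 3 s.f., so the result keeps min(2, 3) = 2 s.f.
Rounded to 2 significant figures: 1.7 m.

1.7 m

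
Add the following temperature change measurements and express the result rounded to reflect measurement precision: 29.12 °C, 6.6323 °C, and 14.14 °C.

29.12 °C + 6.6323 °C + 14.14 °C = 49.8923 °C.
Addition/subtraction keeps the fewest decimal places: 29.12 → 2 decimal places, 6.6323 → 4 decimal places, 14.14 → 2 decimal places; limit is 2.
Rounded to 2 decimal places: 49.89 °C.

49.89 °C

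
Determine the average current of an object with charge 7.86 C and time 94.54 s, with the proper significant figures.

8.31 × 10^-2 A

average current = 7.86 C ÷ 94.54 s = 0.0831394118891… A.
7.86 has 3 significant figures; 94.54 has 4.
Division/multiplication keeps the fewest: 3 significant figures.
Rounded: 8.31 × 10^-2 A.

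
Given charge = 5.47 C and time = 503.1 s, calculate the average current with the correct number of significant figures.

average current = 5.47 C ÷ 503.1 s = 0.0108725899424… A.
5.47 has 3 significant figures; 503.1 has 4.
Division/multiplication keeps the fewest: 3 significant figures.
Rounded: 0.0109 A.

0.0109 A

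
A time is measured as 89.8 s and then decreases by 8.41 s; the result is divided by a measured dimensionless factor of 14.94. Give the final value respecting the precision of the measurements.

89.8 s − 8.41 s = 81.39 s; the difference is limited to 1 decimal place (3 s.f.).
Carrying full precision, 81.39 ÷ 14.94 = 5.44779116466… s; 14.94 has 4 s.f., so the result keeps min(3, 4) = 3 s.f.
Rounded to 3 significant figures: 5.45 s.

5.45 s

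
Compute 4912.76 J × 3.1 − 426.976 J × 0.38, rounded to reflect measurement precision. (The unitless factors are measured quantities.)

4912.76 × 3.1 = 15229.556 → 1.5 × 10^4 J (2 s.f., last digit at the 10^3 place).
426.976 × 0.38 = 162.25088 → 1.6 × 10^2 J (2 s.f., last digit at the 10^1 place).
Difference: 15067.30512 J; keep the coarser place, 10^3.
Result: 1.5 × 10^4 J.

1.5 × 10^4 J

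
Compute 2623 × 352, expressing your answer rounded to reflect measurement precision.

2623 × 352 = 923296
Multiplication/division keeps the fewest significant figures: 2623 → 4 s.f., 352 → 3 s.f.; limit is 3.
Rounded to 3 significant figures: 9.23 × 10^5.

9.23 × 10^5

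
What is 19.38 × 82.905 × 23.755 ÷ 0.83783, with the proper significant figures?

19.38 × 82.905 × 23.755 ÷ 0.83783 = 45554.745437…
Multiplication/division keeps the fewest significant figures: 19.38 → 4 s.f., 82.905 → 5 s.f., 23.755 → 5 s.f., 0.83783 → 5 s.f.; limit is 4.
Rounded to 4 significant figures: 4.555 × 10^4.

4.555 × 10^4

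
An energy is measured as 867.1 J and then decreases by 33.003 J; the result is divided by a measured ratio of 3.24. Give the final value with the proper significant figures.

257 J

867.1 J − 33.003 J = 834.097 J; the difference is limited to 1 decimal place (4 s.f.).
Carrying full precision, 834.097 ÷ 3.24 = 257.437345679… J; 3.24 has 3 s.f., so the result keeps min(4, 3) = 3 s.f.
Rounded to 3 significant figures: 257 J.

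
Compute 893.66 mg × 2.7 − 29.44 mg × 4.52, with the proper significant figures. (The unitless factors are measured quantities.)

893.66 × 2.7 = 2412.882 → 2.4 × 10³ mg (2 s.f., last digit at the 10^2 place).
29.44 × 4.52 = 133.0688 → 133 mg (3 s.f., last digit at the 10^0 place).
Difference: 2279.8132 mg; keep the coarser place, 10^2.
Result: 2.3 × 10³ mg.

2.3 × 10³ mg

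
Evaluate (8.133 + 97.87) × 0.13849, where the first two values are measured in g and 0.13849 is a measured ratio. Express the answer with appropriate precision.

14.680 g

8.133 g + 97.87 g = 106.003 g; the sum is limited to 2 decimal places (5 s.f.).
Carrying full precision, 106.003 × 0.13849 = 14.68035547 g; 0.13849 has 5 s.f., so the result keeps min(5, 5) = 5 s.f.
Rounded to 5 significant figures: 14.680 g.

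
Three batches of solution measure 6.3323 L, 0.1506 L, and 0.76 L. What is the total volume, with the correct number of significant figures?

7.24 L

6.3323 L + 0.1506 L + 0.76 L = 7.2429 L.
Addition/subtraction keeps the fewest decimal places: 6.3323 → 4 decimal places, 0.1506 → 4 decimal places, 0.76 → 2 decimal places; limit is 2.
Rounded to 2 decimal places: 7.24 L.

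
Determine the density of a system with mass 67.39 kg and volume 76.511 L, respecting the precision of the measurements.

0.8808 kg/L

density = 67.39 kg ÷ 76.511 L = 0.88078838337… kg/L.
67.39 has 4 significant figures; 76.511 has 5.
Division/multiplication keeps the fewest: 4 significant figures.
Rounded: 0.8808 kg/L.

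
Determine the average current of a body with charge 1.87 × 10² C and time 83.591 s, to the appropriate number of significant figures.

average current = 1.87 × 10² C ÷ 83.591 s = 2.23708293955… A.
1.87 × 10² has 3 significant figures; 83.591 has 5.
Division/multiplication keeps the fewest: 3 significant figures.
Rounded: 2.24 A.

2.24 A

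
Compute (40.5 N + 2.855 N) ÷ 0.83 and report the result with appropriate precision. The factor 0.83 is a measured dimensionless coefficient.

40.5 N + 2.855 N = 43.355 N; the sum is limited to 1 decimal place (3 s.f.).
Carrying full precision, 43.355 ÷ 0.83 = 52.234939759… N; 0.83 has 2 s.f., so the result keeps min(3, 2) = 2 s.f.
Rounded to 2 significant figures: 52 N.

52 N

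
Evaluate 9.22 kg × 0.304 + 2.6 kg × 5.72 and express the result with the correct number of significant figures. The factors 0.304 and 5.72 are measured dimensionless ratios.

18 kg

9.22 × 0.304 = 2.80288 → 2.80 kg (3 s.f., last digit at the 10^-2 place).
2.6 × 5.72 = 14.872 → 15 kg (2 s.f., last digit at the 10^0 place).
Sum: 17.67488 kg; keep the coarser place, 10^0.
Result: 18 kg.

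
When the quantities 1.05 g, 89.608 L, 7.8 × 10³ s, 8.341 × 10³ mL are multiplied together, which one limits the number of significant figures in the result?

7.8 × 10³ s

1.05 g → 3 s.f.; 89.608 L → 5 s.f.; 7.8 × 10³ s → 2 s.f.; 8.341 × 10³ mL → 4 s.f.
The fewest is 2 significant figures, from 7.8 × 10³ s.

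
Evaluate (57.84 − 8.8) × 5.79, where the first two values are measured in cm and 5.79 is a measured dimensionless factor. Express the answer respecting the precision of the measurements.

57.84 cm − 8.8 cm = 49.04 cm; the difference is limited to 1 decimal place (3 s.f.).
Carrying full precision, 49.04 × 5.79 = 283.9416 cm; 5.79 has 3 s.f., so the result keeps min(3, 3) = 3 s.f.
Rounded to 3 significant figures: 284 cm.

284 cm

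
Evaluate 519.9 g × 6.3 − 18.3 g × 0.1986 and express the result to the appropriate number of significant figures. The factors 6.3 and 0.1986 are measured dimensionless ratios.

3.3 × 10³ g

519.9 × 6.3 = 3275.37 → 3.3 × 10³ g (2 s.f., last digit at the 10^2 place).
18.3 × 0.1986 = 3.63438 → 3.63 g (3 s.f., last digit at the 10^-2 place).
Difference: 3271.73562 g; keep the coarser place, 10^2.
Result: 3.3 × 10³ g.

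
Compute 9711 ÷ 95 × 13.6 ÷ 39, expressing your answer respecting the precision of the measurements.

9711 ÷ 95 × 13.6 ÷ 39 = 35.6463157895…
Multiplication/division keeps the fewest significant figures: 9711 → 4 s.f., 95 → 2 s.f., 13.6 → 3 s.f., 39 → 2 s.f.; limit is 2.
Rounded to 2 significant figures: 36.

36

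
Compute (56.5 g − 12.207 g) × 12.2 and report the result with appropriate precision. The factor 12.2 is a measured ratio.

56.5 g − 12.207 g = 44.293 g; the difference is limited to 1 decimal place (3 s.f.).
Carrying full precision, 44.293 × 12.2 = 540.3746 g; 12.2 has 3 s.f., so the result keeps min(3, 3) = 3 s.f.
Rounded to 3 significant figures: 540. g.

540. g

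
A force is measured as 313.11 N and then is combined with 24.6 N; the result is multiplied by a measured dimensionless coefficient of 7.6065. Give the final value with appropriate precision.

313.11 N + 24.6 N = 337.71 N; the sum is limited to 1 decimal place (4 s.f.).
Carrying full precision, 337.71 × 7.6065 = 2568.791115 N; 7.6065 has 5 s.f., so the result keeps min(4, 5) = 4 s.f.
Rounded to 4 significant figures: 2569 N.

2569 N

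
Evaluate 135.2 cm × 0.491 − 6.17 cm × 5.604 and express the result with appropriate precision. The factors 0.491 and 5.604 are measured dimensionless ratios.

31.8 cm

135.2 × 0.491 = 66.3832 → 66.4 cm (3 s.f., last digit at the 10^-1 place).
6.17 × 5.604 = 34.57668 → 34.6 cm (3 s.f., last digit at the 10^-1 place).
Difference: 31.80652 cm; keep the coarser place, 10^-1.
Result: 31.8 cm.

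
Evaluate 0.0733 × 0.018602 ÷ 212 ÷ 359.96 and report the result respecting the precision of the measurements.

0.0733 × 0.018602 ÷ 212 ÷ 359.96 = 1.78678998924 × 10^-8…
Multiplication/division keeps the fewest significant figures: 0.0733 → 3 s.f., 0.018602 → 5 s.f., 212 → 3 s.f., 359.96 → 5 s.f.; limit is 3.
Rounded to 3 significant figures: 1.79 × 10^-8.

1.79 × 10^-8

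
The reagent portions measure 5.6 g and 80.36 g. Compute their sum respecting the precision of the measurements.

5.6 g + 80.36 g = 85.96 g.
Addition/subtraction keeps the fewest decimal places: 5.6 → 1 decimal place, 80.36 → 2 decimal places; limit is 1.
Rounded to 1 decimal place: 86.0 g.

86.0 g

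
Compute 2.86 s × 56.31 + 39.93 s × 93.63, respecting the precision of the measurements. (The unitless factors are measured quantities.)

3.900 × 10^3 s

2.86 × 56.31 = 161.0466 → 161 s (3 s.f., last digit at the 10^0 place).
39.93 × 93.63 = 3738.6459 → 3739 s (4 s.f., last digit at the 10^0 place).
Sum: 3899.6925 s; keep the coarser place, 10^0.
Result: 3.900 × 10^3 s.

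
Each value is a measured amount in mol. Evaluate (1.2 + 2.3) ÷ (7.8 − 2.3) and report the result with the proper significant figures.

0.64

1.2 + 2.3 = 3.5, limited to 1 d.p. → 2 s.f.; 7.8 − 2.3 = 5.5, limited to 1 d.p. → 2 s.f.
Carrying full precision, 3.5 ÷ 5.5 = 0.636363636364…; keep min(2, 2) = 2 s.f.
Rounded to 2 significant figures: 0.64.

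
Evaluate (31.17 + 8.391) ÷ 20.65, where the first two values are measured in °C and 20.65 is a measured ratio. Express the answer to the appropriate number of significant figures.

1.916 °C

31.17 °C + 8.391 °C = 39.561 °C; the sum is limited to 2 decimal places (4 s.f.).
Carrying full precision, 39.561 ÷ 20.65 = 1.91578692494… °C; 20.65 has 4 s.f., so the result keeps min(4, 4) = 4 s.f.
Rounded to 4 significant figures: 1.916 °C.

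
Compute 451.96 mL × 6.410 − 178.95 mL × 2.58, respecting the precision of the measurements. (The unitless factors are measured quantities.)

451.96 × 6.410 = 2897.0636 → 2897 mL (4 s.f., last digit at the 10^0 place).
178.95 × 2.58 = 461.691 → 462 mL (3 s.f., last digit at the 10^0 place).
Difference: 2435.3726 mL; keep the coarser place, 10^0.
Result: 2435 mL.

2435 mL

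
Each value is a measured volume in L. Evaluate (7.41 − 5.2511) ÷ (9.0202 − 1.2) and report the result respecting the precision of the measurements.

0.28

7.41 − 5.2511 = 2.1589, limited to 2 d.p. → 3 s.f.; 9.0202 − 1.2 = 7.8202, limited to 1 d.p. → 2 s.f.
Carrying full precision, 2.1589 ÷ 7.8202 = 0.276067108258…; keep min(3, 2) = 2 s.f.
Rounded to 2 significant figures: 0.28.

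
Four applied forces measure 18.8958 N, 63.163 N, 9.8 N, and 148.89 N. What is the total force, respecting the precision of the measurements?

240.7 N

18.8958 N + 63.163 N + 9.8 N + 148.89 N = 240.7488 N.
Addition/subtraction keeps the fewest decimal places: 18.8958 → 4 decimal places, 63.163 → 3 decimal places, 9.8 → 1 decimal place, 148.89 → 2 decimal places; limit is 1.
Rounded to 1 decimal place: 240.7 N.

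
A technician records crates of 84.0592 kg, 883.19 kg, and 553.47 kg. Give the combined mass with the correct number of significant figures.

84.0592 kg + 883.19 kg + 553.47 kg = 1520.7192 kg.
Addition/subtraction keeps the fewest decimal places: 84.0592 → 4 decimal places, 883.19 → 2 decimal places, 553.47 → 2 decimal places; limit is 2.
Rounded to 2 decimal places: 1520.72 kg.

1520.72 kg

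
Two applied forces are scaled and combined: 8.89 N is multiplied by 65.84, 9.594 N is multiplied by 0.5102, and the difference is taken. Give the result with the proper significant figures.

8.89 × 65.84 = 585.3176 → 5.85 × 10^2 N (3 s.f., last digit at the 10^0 place).
9.594 × 0.5102 = 4.8948588 → 4.895 N (4 s.f., last digit at the 10^-3 place).
Difference: 580.4227412 N; keep the coarser place, 10^0.
Result: 580. N.

580. N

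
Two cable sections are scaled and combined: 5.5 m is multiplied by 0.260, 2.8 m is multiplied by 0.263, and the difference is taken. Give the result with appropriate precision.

0.7 m

5.5 × 0.260 = 1.43 → 1.4 m (2 s.f., last digit at the 10^-1 place).
2.8 × 0.263 = 0.7364 → 0.74 m (2 s.f., last digit at the 10^-2 place).
Difference: 0.6936 m; keep the coarser place, 10^-1.
Result: 0.7 m.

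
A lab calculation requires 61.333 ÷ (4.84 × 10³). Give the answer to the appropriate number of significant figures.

61.333 ÷ (4.84 × 10³) = 0.012672107438…
Multiplication/division keeps the fewest significant figures: 61.333 → 5 s.f., 4.84 × 10³ → 3 s.f.; limit is 3.
Rounded to 3 significant figures: 0.0127.

0.0127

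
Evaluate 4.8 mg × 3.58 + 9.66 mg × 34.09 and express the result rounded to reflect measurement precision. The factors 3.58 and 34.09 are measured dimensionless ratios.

4.8 × 3.58 = 17.184 → 17 mg (2 s.f., last digit at the 10^0 place).
9.66 × 34.09 = 329.3094 → 329 mg (3 s.f., last digit at the 10^0 place).
Sum: 346.4934 mg; keep the coarser place, 10^0.
Result: 346 mg.

346 mg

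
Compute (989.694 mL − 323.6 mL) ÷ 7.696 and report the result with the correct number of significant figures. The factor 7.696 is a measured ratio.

989.694 mL − 323.6 mL = 666.094 mL; the difference is limited to 1 decimal place (4 s.f.).
Carrying full precision, 666.094 ÷ 7.696 = 86.5506756757… mL; 7.696 has 4 s.f., so the result keeps min(4, 4) = 4 s.f.
Rounded to 4 significant figures: 86.55 mL.

86.55 mL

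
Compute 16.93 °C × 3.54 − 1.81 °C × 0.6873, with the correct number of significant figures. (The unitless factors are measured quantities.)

16.93 × 3.54 = 59.9322 → 59.9 °C (3 s.f., last digit at the 10^-1 place).
1.81 × 0.6873 = 1.244013 → 1.24 °C (3 s.f., last digit at the 10^-2 place).
Difference: 58.688187 °C; keep the coarser place, 10^-1.
Result: 58.7 °C.

58.7 °C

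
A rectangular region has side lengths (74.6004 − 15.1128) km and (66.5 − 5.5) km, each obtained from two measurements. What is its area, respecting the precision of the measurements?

74.6004 − 15.1128 = 59.4876, limited to 4 d.p. → 6 s.f.; 66.5 − 5.5 = 61.0, limited to 1 d.p. → 3 s.f.
Carrying full precision, 59.4876 × 61.0 = 3628.7436; keep min(6, 3) = 3 s.f.
Rounded to 3 significant figures: 3.63 × 10³ km².

3.63 × 10³ km²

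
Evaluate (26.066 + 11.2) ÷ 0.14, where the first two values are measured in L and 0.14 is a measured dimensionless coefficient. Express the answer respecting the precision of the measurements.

2.7 × 10² L

26.066 L + 11.2 L = 37.266 L; the sum is limited to 1 decimal place (3 s.f.).
Carrying full precision, 37.266 ÷ 0.14 = 266.185714286… L; 0.14 has 2 s.f., so the result keeps min(3, 2) = 2 s.f.
Rounded to 2 significant figures: 2.7 × 10² L.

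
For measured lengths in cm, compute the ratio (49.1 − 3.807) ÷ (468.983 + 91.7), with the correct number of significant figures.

0.0808

49.1 − 3.807 = 45.293, limited to 1 d.p. → 3 s.f.; 468.983 + 91.7 = 560.683, limited to 1 d.p. → 4 s.f.
Carrying full precision, 45.293 ÷ 560.683 = 0.0807818321583…; keep min(3, 4) = 3 s.f.
Rounded to 3 significant figures: 0.0808.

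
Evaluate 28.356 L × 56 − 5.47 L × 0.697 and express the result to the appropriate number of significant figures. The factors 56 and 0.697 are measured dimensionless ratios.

28.356 × 56 = 1587.936 → 1.6 × 10^3 L (2 s.f., last digit at the 10^2 place).
5.47 × 0.697 = 3.81259 → 3.81 L (3 s.f., last digit at the 10^-2 place).
Difference: 1584.12341 L; keep the coarser place, 10^2.
Result: 1.6 × 10^3 L.

1.6 × 10^3 L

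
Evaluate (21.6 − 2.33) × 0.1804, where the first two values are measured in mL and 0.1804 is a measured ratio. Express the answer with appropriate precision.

3.48 mL

21.6 mL − 2.33 mL = 19.27 mL; the difference is limited to 1 decimal place (3 s.f.).
Carrying full precision, 19.27 × 0.1804 = 3.476308 mL; 0.1804 has 4 s.f., so the result keeps min(3, 4) = 3 s.f.
Rounded to 3 significant figures: 3.48 mL.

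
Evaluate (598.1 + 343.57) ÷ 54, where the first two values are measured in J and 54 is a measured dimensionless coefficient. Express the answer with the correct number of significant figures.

17 J

598.1 J + 343.57 J = 941.67 J; the sum is limited to 1 decimal place (4 s.f.).
Carrying full precision, 941.67 ÷ 54 = 17.4383333333… J; 54 has 2 s.f., so the result keeps min(4, 2) = 2 s.f.
Rounded to 2 significant figures: 17 J.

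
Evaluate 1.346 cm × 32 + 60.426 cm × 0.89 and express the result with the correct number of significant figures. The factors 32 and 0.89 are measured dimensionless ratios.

97 cm

1.346 × 32 = 43.072 → 43 cm (2 s.f., last digit at the 10^0 place).
60.426 × 0.89 = 53.77914 → 54 cm (2 s.f., last digit at the 10^0 place).
Sum: 96.85114 cm; keep the coarser place, 10^0.
Result: 97 cm.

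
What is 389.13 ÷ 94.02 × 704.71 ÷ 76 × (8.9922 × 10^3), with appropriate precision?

389.13 ÷ 94.02 × 704.71 ÷ 76 × (8.9922 × 10^3) = 345093.887505…
Multiplication/division keeps the fewest significant figures: 389.13 → 5 s.f., 94.02 → 4 s.f., 704.71 → 5 s.f., 76 → 2 s.f., 8.9922 × 10^3 → 5 s.f.; limit is 2.
Rounded to 2 significant figures: 3.5 × 10^5.

3.5 × 10^5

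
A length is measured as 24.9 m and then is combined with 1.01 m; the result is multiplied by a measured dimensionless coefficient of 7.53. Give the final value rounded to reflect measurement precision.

195 m

24.9 m + 1.01 m = 25.91 m; the sum is limited to 1 decimal place (3 s.f.).
Carrying full precision, 25.91 × 7.53 = 195.1023 m; 7.53 has 3 s.f., so the result keeps min(3, 3) = 3 s.f.
Rounded to 3 significant figures: 195 m.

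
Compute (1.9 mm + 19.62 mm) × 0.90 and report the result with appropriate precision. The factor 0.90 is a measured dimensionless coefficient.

19 mm

1.9 mm + 19.62 mm = 21.52 mm; the sum is limited to 1 decimal place (3 s.f.).
Carrying full precision, 21.52 × 0.90 = 19.368 mm; 0.90 has 2 s.f., so the result keeps min(3, 2) = 2 s.f.
Rounded to 2 significant figures: 19 mm.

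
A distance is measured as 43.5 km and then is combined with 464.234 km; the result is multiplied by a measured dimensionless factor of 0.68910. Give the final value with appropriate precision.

43.5 km + 464.234 km = 507.734 km; the sum is limited to 1 decimal place (4 s.f.).
Carrying full precision, 507.734 × 0.68910 = 349.8794994 km; 0.68910 has 5 s.f., so the result keeps min(4, 5) = 4 s.f.
Rounded to 4 significant figures: 349.9 km.

349.9 km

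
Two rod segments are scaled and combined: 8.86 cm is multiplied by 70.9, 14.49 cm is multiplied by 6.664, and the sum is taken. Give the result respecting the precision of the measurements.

725 cm

8.86 × 70.9 = 628.174 → 628 cm (3 s.f., last digit at the 10^0 place).
14.49 × 6.664 = 96.56136 → 96.56 cm (4 s.f., last digit at the 10^-2 place).
Sum: 724.73536 cm; keep the coarser place, 10^0.
Result: 725 cm.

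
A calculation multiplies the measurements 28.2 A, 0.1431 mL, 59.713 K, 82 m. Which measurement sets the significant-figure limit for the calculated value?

82 m

28.2 A → 3 s.f.; 0.1431 mL → 4 s.f.; 59.713 K → 5 s.f.; 82 m → 2 s.f.
The fewest is 2 significant figures, from 82 m.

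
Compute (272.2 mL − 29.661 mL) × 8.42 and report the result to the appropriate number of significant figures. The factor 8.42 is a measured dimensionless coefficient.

272.2 mL − 29.661 mL = 242.539 mL; the difference is limited to 1 decimal place (4 s.f.).
Carrying full precision, 242.539 × 8.42 = 2042.17838 mL; 8.42 has 3 s.f., so the result keeps min(4, 3) = 3 s.f.
Rounded to 3 significant figures: 2.04 × 10^3 mL.

2.04 × 10^3 mL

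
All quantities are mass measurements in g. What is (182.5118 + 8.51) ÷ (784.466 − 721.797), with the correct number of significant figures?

3.0481

182.5118 + 8.51 = 191.0218, limited to 2 d.p. → 5 s.f.; 784.466 − 721.797 = 62.669, limited to 3 d.p. → 5 s.f.
Carrying full precision, 191.0218 ÷ 62.669 = 3.04810671943…; keep min(5, 5) = 5 s.f.
Rounded to 5 significant figures: 3.0481.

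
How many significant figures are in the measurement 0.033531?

5

0.033531: leading zeros are not significant.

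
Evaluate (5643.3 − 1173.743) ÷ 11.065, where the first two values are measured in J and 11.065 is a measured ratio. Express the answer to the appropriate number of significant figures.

5643.3 J − 1173.743 J = 4469.557 J; the difference is limited to 1 decimal place (5 s.f.).
Carrying full precision, 4469.557 ÷ 11.065 = 403.936466335… J; 11.065 has 5 s.f., so the result keeps min(5, 5) = 5 s.f.
Rounded to 5 significant figures: 403.94 J.

403.94 J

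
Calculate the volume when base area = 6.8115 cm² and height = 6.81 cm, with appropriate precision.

volume = 6.8115 cm² × 6.81 cm = 46.386315 cm³.
6.8115 has 5 significant figures; 6.81 has 3.
Division/multiplication keeps the fewest: 3 significant figures.
Rounded: 46.4 cm³.

46.4 cm³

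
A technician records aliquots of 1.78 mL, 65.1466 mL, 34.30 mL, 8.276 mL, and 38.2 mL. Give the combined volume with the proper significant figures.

147.7 mL

1.78 mL + 65.1466 mL + 34.30 mL + 8.276 mL + 38.2 mL = 147.7026 mL.
Addition/subtraction keeps the fewest decimal places: 1.78 → 2 decimal places, 65.1466 → 4 decimal places, 34.30 → 2 decimal places, 8.276 → 3 decimal places, 38.2 → 1 decimal place; limit is 1.
Rounded to 1 decimal place: 147.7 mL.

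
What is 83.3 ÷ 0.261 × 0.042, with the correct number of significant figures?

13

83.3 ÷ 0.261 × 0.042 = 13.4045977011…
Multiplication/division keeps the fewest significant figures: 83.3 → 3 s.f., 0.261 → 3 s.f., 0.042 → 2 s.f.; limit is 2.
Rounded to 2 significant figures: 13.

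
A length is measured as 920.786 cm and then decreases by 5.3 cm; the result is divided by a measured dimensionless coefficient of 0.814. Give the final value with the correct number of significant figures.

1.12 × 10³ cm

920.786 cm − 5.3 cm = 915.486 cm; the difference is limited to 1 decimal place (4 s.f.).
Carrying full precision, 915.486 ÷ 0.814 = 1124.67567568… cm; 0.814 has 3 s.f., so the result keeps min(4, 3) = 3 s.f.
Rounded to 3 significant figures: 1.12 × 10³ cm.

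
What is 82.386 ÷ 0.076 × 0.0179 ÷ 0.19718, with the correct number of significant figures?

98

82.386 ÷ 0.076 × 0.0179 ÷ 0.19718 = 98.4079067483…
Multiplication/division keeps the fewest significant figures: 82.386 → 5 s.f., 0.076 → 2 s.f., 0.0179 → 3 s.f., 0.19718 → 5 s.f.; limit is 2.
Rounded to 2 significant figures: 98.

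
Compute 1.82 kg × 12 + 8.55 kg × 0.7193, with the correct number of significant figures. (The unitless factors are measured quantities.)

28 kg

1.82 × 12 = 21.84 → 22 kg (2 s.f., last digit at the 10^0 place).
8.55 × 0.7193 = 6.150015 → 6.15 kg (3 s.f., last digit at the 10^-2 place).
Sum: 27.990015 kg; keep the coarser place, 10^0.
Result: 28 kg.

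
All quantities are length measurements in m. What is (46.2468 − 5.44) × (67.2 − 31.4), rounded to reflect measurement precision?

46.2468 − 5.44 = 40.8068, limited to 2 d.p. → 4 s.f.; 67.2 − 31.4 = 35.8, limited to 1 d.p. → 3 s.f.
Carrying full precision, 40.8068 × 35.8 = 1460.88344; keep min(4, 3) = 3 s.f.
Rounded to 3 significant figures: 1.46 × 10³ m².

1.46 × 10³ m²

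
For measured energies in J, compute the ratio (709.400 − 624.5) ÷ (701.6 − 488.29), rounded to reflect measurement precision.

709.400 − 624.5 = 84.900, limited to 1 d.p. → 3 s.f.; 701.6 − 488.29 = 213.31, limited to 1 d.p. → 4 s.f.
Carrying full precision, 84.900 ÷ 213.31 = 0.398012282593…; keep min(3, 4) = 3 s.f.
Rounded to 3 significant figures: 0.398.

0.398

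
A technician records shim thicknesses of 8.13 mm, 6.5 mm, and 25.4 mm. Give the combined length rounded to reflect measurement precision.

40.0 mm

8.13 mm + 6.5 mm + 25.4 mm = 40.03 mm.
Addition/subtraction keeps the fewest decimal places: 8.13 → 2 decimal places, 6.5 → 1 decimal place, 25.4 → 1 decimal place; limit is 1.
Rounded to 1 decimal place: 40.0 mm.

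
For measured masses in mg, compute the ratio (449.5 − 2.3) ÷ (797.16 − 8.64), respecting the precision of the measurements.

0.5671

449.5 − 2.3 = 447.2, limited to 1 d.p. → 4 s.f.; 797.16 − 8.64 = 788.52, limited to 2 d.p. → 5 s.f.
Carrying full precision, 447.2 ÷ 788.52 = 0.567138436565…; keep min(4, 5) = 4 s.f.
Rounded to 4 significant figures: 0.5671.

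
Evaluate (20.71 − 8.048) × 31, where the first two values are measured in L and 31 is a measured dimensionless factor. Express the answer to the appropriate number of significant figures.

3.9 × 10² L

20.71 L − 8.048 L = 12.662 L; the difference is limited to 2 decimal places (4 s.f.).
Carrying full precision, 12.662 × 31 = 392.522 L; 31 has 2 s.f., so the result keeps min(4, 2) = 2 s.f.
Rounded to 2 significant figures: 3.9 × 10² L.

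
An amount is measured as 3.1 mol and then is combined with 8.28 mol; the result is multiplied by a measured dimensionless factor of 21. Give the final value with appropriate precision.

2.4 × 10² mol

3.1 mol + 8.28 mol = 11.38 mol; the sum is limited to 1 decimal place (3 s.f.).
Carrying full precision, 11.38 × 21 = 238.98 mol; 21 has 2 s.f., so the result keeps min(3, 2) = 2 s.f.
Rounded to 2 significant figures: 2.4 × 10² mol.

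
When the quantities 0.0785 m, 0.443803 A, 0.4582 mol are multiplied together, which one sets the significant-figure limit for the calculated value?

0.0785 m → 3 s.f.; 0.443803 A → 6 s.f.; 0.4582 mol → 4 s.f.
The fewest is 3 significant figures, from 0.0785 m.

0.0785 m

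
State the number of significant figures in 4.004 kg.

4.004: zeros between nonzero digits are significant.

4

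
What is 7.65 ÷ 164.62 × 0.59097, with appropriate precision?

7.65 ÷ 164.62 × 0.59097 = 0.0274627657636…
Multiplication/division keeps the fewest significant figures: 7.65 → 3 s.f., 164.62 → 5 s.f., 0.59097 → 5 s.f.; limit is 3.
Rounded to 3 significant figures: 0.0275.

0.0275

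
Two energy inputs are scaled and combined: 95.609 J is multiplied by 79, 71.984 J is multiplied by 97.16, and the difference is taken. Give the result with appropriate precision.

95.609 × 79 = 7553.111 → 7.6 × 10³ J (2 s.f., last digit at the 10^2 place).
71.984 × 97.16 = 6993.96544 → 6994 J (4 s.f., last digit at the 10^0 place).
Difference: 559.14556 J; keep the coarser place, 10^2.
Result: 6 × 10² J.

6 × 10² J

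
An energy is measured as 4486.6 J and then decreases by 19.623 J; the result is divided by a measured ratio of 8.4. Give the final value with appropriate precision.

4486.6 J − 19.623 J = 4466.977 J; the difference is limited to 1 decimal place (5 s.f.).
Carrying full precision, 4466.977 ÷ 8.4 = 531.78297619… J; 8.4 has 2 s.f., so the result keeps min(5, 2) = 2 s.f.
Rounded to 2 significant figures: 5.3 × 10² J.

5.3 × 10² J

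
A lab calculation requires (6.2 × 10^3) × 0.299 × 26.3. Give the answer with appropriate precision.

(6.2 × 10^3) × 0.299 × 26.3 = 48754.94
Multiplication/division keeps the fewest significant figures: 6.2 × 10^3 → 2 s.f., 0.299 → 3 s.f., 26.3 → 3 s.f.; limit is 2.
Rounded to 2 significant figures: 4.9 × 10^4.

4.9 × 10^4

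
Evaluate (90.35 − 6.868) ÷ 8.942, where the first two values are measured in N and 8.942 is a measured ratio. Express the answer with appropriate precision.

90.35 N − 6.868 N = 83.482 N; the difference is limited to 2 decimal places (4 s.f.).
Carrying full precision, 83.482 ÷ 8.942 = 9.33594274212… N; 8.942 has 4 s.f., so the result keeps min(4, 4) = 4 s.f.
Rounded to 4 significant figures: 9.336 N.

9.336 N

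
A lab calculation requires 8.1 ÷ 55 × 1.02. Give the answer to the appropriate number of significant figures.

8.1 ÷ 55 × 1.02 = 0.150218181818…
Multiplication/division keeps the fewest significant figures: 8.1 → 2 s.f., 55 → 2 s.f., 1.02 → 3 s.f.; limit is 2.
Rounded to 2 significant figures: 0.15.

0.15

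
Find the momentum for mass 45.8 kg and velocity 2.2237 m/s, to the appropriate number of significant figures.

momentum = 45.8 kg × 2.2237 m/s = 101.84546 kg·m/s.
45.8 has 3 significant figures; 2.2237 has 5.
Division/multiplication keeps the fewest: 3 significant figures.
Rounded: 102 kg·m/s.

102 kg·m/s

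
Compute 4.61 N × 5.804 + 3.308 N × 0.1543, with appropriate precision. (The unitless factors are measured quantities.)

27.3 N

4.61 × 5.804 = 26.75644 → 26.8 N (3 s.f., last digit at the 10^-1 place).
3.308 × 0.1543 = 0.5104244 → 0.5104 N (4 s.f., last digit at the 10^-4 place).
Sum: 27.2668644 N; keep the coarser place, 10^-1.
Result: 27.3 N.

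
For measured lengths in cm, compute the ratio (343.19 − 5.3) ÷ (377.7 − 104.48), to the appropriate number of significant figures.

1.237

343.19 − 5.3 = 337.89, limited to 1 d.p. → 4 s.f.; 377.7 − 104.48 = 273.22, limited to 1 d.p. → 4 s.f.
Carrying full precision, 337.89 ÷ 273.22 = 1.2366957031…; keep min(4, 4) = 4 s.f.
Rounded to 4 significant figures: 1.237.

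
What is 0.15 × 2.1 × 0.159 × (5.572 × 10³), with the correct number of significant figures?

2.8 × 10²

0.15 × 2.1 × 0.159 × (5.572 × 10³) = 279.07362
Multiplication/division keeps the fewest significant figures: 0.15 → 2 s.f., 2.1 → 2 s.f., 0.159 → 3 s.f., 5.572 × 10³ → 4 s.f.; limit is 2.
Rounded to 2 significant figures: 2.8 × 10².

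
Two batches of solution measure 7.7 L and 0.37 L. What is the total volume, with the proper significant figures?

7.7 L + 0.37 L = 8.07 L.
Addition/subtraction keeps the fewest decimal places: 7.7 → 1 decimal place, 0.37 → 2 decimal places; limit is 1.
Rounded to 1 decimal place: 8.1 L.

8.1 L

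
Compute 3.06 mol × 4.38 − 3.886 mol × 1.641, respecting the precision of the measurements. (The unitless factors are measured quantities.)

7.0 mol

3.06 × 4.38 = 13.4028 → 13.4 mol (3 s.f., last digit at the 10^-1 place).
3.886 × 1.641 = 6.376926 → 6.377 mol (4 s.f., last digit at the 10^-3 place).
Difference: 7.025874 mol; keep the coarser place, 10^-1.
Result: 7.0 mol.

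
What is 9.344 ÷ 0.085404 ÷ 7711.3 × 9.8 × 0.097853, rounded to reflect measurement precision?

0.014

9.344 ÷ 0.085404 ÷ 7711.3 × 9.8 × 0.097853 = 0.0136058988904…
Multiplication/division keeps the fewest significant figures: 9.344 → 4 s.f., 0.085404 → 5 s.f., 7711.3 → 5 s.f., 9.8 → 2 s.f., 0.097853 → 5 s.f.; limit is 2.
Rounded to 2 significant figures: 0.014.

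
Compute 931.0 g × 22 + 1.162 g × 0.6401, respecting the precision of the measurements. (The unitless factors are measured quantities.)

931.0 × 22 = 20482 → 2.0 × 10⁴ g (2 s.f., last digit at the 10^3 place).
1.162 × 0.6401 = 0.7437962 → 0.7438 g (4 s.f., last digit at the 10^-4 place).
Sum: 20482.7437962 g; keep the coarser place, 10^3.
Result: 2.0 × 10⁴ g.

2.0 × 10⁴ g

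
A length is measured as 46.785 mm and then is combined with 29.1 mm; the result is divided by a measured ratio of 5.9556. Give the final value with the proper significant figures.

12.7 mm

46.785 mm + 29.1 mm = 75.885 mm; the sum is limited to 1 decimal place (3 s.f.).
Carrying full precision, 75.885 ÷ 5.9556 = 12.7417892404… mm; 5.9556 has 5 s.f., so the result keeps min(3, 5) = 3 s.f.
Rounded to 3 significant figures: 12.7 mm.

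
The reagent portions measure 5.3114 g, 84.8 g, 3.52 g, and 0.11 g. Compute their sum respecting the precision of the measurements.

5.3114 g + 84.8 g + 3.52 g + 0.11 g = 93.7414 g.
Addition/subtraction keeps the fewest decimal places: 5.3114 → 4 decimal places, 84.8 → 1 decimal place, 3.52 → 2 decimal places, 0.11 → 2 decimal places; limit is 1.
Rounded to 1 decimal place: 93.7 g.

93.7 g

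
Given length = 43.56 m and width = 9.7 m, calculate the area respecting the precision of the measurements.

4.2 × 10^2 m²

area = 43.56 m × 9.7 m = 422.532 m².
43.56 has 4 significant figures; 9.7 has 2.
Division/multiplication keeps the fewest: 2 significant figures.
Rounded: 4.2 × 10^2 m².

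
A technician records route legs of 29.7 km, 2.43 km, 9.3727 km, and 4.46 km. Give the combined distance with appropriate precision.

46.0 km

29.7 km + 2.43 km + 9.3727 km + 4.46 km = 45.9627 km.
Addition/subtraction keeps the fewest decimal places: 29.7 → 1 decimal place, 2.43 → 2 decimal places, 9.3727 → 4 decimal places, 4.46 → 2 decimal places; limit is 1.
Rounded to 1 decimal place: 46.0 km.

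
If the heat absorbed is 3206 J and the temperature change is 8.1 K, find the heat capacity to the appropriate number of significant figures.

heat capacity = 3206 J ÷ 8.1 K = 395.802469136… J/K.
3206 has 4 significant figures; 8.1 has 2.
Division/multiplication keeps the fewest: 2 significant figures.
Rounded: 4.0 × 10^2 J/K.

4.0 × 10^2 J/K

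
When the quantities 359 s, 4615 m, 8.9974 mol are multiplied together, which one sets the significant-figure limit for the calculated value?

359 s

359 s → 3 s.f.; 4615 m → 4 s.f.; 8.9974 mol → 5 s.f.
The fewest is 3 significant figures, from 359 s.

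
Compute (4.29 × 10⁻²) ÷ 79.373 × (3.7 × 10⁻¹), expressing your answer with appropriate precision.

2.0 × 10⁻⁴

(4.29 × 10⁻²) ÷ 79.373 × (3.7 × 10⁻¹) = 0.000199979842012…
Multiplication/division keeps the fewest significant figures: 4.29 × 10⁻² → 3 s.f., 79.373 → 5 s.f., 3.7 × 10⁻¹ → 2 s.f.; limit is 2.
Rounded to 2 significant figures: 2.0 × 10⁻⁴.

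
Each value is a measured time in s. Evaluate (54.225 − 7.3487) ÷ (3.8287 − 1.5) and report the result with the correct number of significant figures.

54.225 − 7.3487 = 46.8763, limited to 3 d.p. → 5 s.f.; 3.8287 − 1.5 = 2.3287, limited to 1 d.p. → 2 s.f.
Carrying full precision, 46.8763 ÷ 2.3287 = 20.1298149182…; keep min(5, 2) = 2 s.f.
Rounded to 2 significant figures: 20.

20.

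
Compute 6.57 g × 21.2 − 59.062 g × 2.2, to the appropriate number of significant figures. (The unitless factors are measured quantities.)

1 × 10^1 g

6.57 × 21.2 = 139.284 → 139 g (3 s.f., last digit at the 10^0 place).
59.062 × 2.2 = 129.9364 → 1.3 × 10^2 g (2 s.f., last digit at the 10^1 place).
Difference: 9.3476 g; keep the coarser place, 10^1.
Result: 1 × 10^1 g.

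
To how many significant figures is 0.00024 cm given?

0.00024: leading zeros are not significant.

2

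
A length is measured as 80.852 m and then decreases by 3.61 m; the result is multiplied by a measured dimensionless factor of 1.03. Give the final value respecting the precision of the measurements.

80.852 m − 3.61 m = 77.242 m; the difference is limited to 2 decimal places (4 s.f.).
Carrying full precision, 77.242 × 1.03 = 79.55926 m; 1.03 has 3 s.f., so the result keeps min(4, 3) = 3 s.f.
Rounded to 3 significant figures: 79.6 m.

79.6 m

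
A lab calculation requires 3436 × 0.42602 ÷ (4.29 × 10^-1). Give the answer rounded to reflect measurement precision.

3436 × 0.42602 ÷ (4.29 × 10^-1) = 3412.13221445…
Multiplication/division keeps the fewest significant figures: 3436 → 4 s.f., 0.42602 → 5 s.f., 4.29 × 10^-1 → 3 s.f.; limit is 3.
Rounded to 3 significant figures: 3.41 × 10^3.

3.41 × 10^3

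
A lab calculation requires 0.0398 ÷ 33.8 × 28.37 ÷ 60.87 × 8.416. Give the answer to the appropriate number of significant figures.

0.00462

0.0398 ÷ 33.8 × 28.37 ÷ 60.87 × 8.416 = 0.00461878910434…
Multiplication/division keeps the fewest significant figures: 0.0398 → 3 s.f., 33.8 → 3 s.f., 28.37 → 4 s.f., 60.87 → 4 s.f., 8.416 → 4 s.f.; limit is 3.
Rounded to 3 significant figures: 0.00462.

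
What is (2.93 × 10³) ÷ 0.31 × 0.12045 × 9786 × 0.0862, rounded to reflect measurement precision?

(2.93 × 10³) ÷ 0.31 × 0.12045 × 9786 × 0.0862 = 960340.419401…
Multiplication/division keeps the fewest significant figures: 2.93 × 10³ → 3 s.f., 0.31 → 2 s.f., 0.12045 → 5 s.f., 9786 → 4 s.f., 0.0862 → 3 s.f.; limit is 2.
Rounded to 2 significant figures: 9.6 × 10⁵.

9.6 × 10⁵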